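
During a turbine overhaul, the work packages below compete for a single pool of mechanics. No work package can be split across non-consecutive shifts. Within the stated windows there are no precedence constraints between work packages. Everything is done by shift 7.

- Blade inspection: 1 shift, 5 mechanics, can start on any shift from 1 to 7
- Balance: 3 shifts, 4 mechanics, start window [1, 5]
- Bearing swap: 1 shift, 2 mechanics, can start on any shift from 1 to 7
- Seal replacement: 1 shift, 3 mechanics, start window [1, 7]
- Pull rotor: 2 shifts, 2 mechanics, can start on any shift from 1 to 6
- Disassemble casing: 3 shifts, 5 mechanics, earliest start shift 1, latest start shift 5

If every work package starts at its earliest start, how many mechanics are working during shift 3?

9

At early start, shift 3 has: Balance, Disassemble casing.
Demand: 4 + 5 = 9.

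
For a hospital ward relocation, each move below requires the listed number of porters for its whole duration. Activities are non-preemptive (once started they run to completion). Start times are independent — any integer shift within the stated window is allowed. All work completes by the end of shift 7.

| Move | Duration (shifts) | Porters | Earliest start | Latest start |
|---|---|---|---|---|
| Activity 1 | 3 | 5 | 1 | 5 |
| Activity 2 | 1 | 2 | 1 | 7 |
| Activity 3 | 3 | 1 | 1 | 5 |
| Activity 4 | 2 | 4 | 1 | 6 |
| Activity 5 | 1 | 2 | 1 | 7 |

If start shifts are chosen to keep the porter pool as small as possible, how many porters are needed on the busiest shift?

5

Early-start (Activity 1@1, Activity 2@1, Activity 3@1, Activity 4@1, Activity 5@1) gives peak 14: s1:14  s2:10  s3:6  s4:0  s5:0  s6:0  s7:0.
Shift Activity 2→4, Activity 3→4, Activity 4→5, Activity 5→4.
Schedule Activity 1@1, Activity 2@4, Activity 3@4, Activity 4@5, Activity 5@4: s1:5  s2:5  s3:5  s4:5  s5:5  s6:5  s7:0 — peak 5.
Total porter-shifts = 30 over 7 shifts ⇒ peak ≥ ⌈30/7⌉ = 5, so 5 is optimal.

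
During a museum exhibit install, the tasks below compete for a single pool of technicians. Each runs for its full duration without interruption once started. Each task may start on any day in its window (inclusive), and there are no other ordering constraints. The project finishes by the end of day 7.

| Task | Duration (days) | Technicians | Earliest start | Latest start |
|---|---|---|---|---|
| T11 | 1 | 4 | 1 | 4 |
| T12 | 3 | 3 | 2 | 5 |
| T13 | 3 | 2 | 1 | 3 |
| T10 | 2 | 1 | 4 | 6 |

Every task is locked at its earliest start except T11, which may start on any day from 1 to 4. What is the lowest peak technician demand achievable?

T11@1: d1:6  d2:5  d3:5  d4:4  d5:1  d6:0  d7:0 → peak 6
T11@2: d1:2  d2:9  d3:5  d4:4  d5:1  d6:0  d7:0 → peak 9
T11@3: d1:2  d2:5  d3:9  d4:4  d5:1  d6:0  d7:0 → peak 9
T11@4: d1:2  d2:5  d3:5  d4:8  d5:1  d6:0  d7:0 → peak 8
Best is T11@1, peak 6.

6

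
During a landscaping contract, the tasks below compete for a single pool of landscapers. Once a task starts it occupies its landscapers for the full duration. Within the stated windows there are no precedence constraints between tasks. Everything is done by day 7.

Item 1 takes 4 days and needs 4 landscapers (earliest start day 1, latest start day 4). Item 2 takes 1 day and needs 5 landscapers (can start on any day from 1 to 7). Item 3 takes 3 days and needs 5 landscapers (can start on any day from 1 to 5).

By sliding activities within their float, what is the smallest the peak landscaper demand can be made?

9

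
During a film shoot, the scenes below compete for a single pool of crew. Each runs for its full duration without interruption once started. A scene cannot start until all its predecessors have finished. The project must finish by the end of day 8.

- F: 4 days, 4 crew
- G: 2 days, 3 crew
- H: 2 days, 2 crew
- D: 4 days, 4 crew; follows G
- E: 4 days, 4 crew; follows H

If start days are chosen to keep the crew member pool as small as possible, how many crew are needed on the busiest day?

Early-start (F@1, G@1, H@1, D@3, E@3) gives peak 12: d1:9  d2:9  d3:12  d4:12  d5:8  d6:8  d7:0  d8:0.
Shift H→3, D→5, E→5.
Schedule F@1, G@1, H@3, D@5, E@5: d1:7  d2:7  d3:6  d4:6  d5:8  d6:8  d7:8  d8:8 — peak 8.
Total crew member-days = 58 over 8 days ⇒ peak ≥ ⌈58/8⌉ = 8, so 8 is optimal.

8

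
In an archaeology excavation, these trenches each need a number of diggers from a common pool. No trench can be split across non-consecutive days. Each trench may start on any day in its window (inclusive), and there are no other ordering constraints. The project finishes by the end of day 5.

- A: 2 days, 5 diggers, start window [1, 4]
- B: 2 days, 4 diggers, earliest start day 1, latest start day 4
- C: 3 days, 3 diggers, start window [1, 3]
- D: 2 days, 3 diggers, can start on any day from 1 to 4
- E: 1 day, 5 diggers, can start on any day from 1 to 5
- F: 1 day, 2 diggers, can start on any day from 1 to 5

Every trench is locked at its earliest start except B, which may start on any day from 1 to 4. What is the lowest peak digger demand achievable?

B@1: d1:22  d2:15  d3:3  d4:0  d5:0 → peak 22
B@2: d1:18  d2:15  d3:7  d4:0  d5:0 → peak 18
B@3: d1:18  d2:11  d3:7  d4:4  d5:0 → peak 18
B@4: d1:18  d2:11  d3:3  d4:4  d5:4 → peak 18
Best is B@2, peak 18.

18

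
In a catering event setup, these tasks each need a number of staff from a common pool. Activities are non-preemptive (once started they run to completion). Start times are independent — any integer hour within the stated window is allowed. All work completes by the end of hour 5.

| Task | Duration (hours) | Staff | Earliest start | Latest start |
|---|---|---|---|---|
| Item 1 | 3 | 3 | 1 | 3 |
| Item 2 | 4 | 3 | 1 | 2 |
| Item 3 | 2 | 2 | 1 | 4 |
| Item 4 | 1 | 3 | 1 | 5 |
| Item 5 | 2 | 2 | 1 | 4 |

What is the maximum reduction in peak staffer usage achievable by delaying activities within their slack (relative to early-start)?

Early-start peak: h1:13  h2:10  h3:6  h4:3  h5:0 ⇒ 13.
Leveled (Item 1@1, Item 2@1, Item 3@4, Item 4@5, Item 5@4): h1:6  h2:6  h3:6  h4:7  h5:7 ⇒ 7.
Reduction 13 − 7 = 6.

6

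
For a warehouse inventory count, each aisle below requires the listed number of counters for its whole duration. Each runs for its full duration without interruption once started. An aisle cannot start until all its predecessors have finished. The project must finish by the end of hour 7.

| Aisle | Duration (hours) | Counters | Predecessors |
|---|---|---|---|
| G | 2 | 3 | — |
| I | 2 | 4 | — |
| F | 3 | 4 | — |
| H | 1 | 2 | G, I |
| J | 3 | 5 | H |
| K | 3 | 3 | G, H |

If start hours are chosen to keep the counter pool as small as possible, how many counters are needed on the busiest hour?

11

Schedule G@1, I@1, F@1, H@3, J@4, K@4: h1:11  h2:11  h3:6  h4:8  h5:8  h6:8  h7:0 — peak 11.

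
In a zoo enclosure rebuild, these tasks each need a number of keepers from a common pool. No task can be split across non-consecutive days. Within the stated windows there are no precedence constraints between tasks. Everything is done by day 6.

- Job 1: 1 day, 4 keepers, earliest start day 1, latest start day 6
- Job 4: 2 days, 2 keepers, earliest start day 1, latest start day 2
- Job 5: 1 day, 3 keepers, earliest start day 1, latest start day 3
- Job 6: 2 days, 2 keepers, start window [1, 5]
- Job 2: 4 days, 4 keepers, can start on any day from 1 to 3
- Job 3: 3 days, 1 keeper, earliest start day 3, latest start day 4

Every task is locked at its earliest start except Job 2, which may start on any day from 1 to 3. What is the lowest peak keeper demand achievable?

11

Job 2@1: d1:15  d2:8  d3:5  d4:5  d5:1  d6:0 → peak 15
Job 2@2: d1:11  d2:8  d3:5  d4:5  d5:5  d6:0 → peak 11
Job 2@3: d1:11  d2:4  d3:5  d4:5  d5:5  d6:4 → peak 11
Best is Job 2@2, peak 11.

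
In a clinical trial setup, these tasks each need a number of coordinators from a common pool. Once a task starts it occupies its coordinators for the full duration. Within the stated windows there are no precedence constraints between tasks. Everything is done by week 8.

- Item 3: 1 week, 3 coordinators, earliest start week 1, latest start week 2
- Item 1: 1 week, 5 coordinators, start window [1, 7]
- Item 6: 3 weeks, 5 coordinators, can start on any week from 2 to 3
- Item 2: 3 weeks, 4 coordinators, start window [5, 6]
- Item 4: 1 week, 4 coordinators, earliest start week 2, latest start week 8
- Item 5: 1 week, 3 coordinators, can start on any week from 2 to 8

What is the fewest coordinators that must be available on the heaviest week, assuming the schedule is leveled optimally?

7

Early-start (Item 3@1, Item 1@1, Item 6@2, Item 2@5, Item 4@2, Item 5@2) gives peak 12: w1:8  w2:12  w3:5  w4:5  w5:4  w6:4  w7:4  w8:0.
Shift Item 3→2, Item 6→3, Item 2→6, Item 5→6.
Schedule Item 3@2, Item 1@1, Item 6@3, Item 2@6, Item 4@2, Item 5@6: w1:5  w2:7  w3:5  w4:5  w5:5  w6:7  w7:4  w8:4 — peak 7.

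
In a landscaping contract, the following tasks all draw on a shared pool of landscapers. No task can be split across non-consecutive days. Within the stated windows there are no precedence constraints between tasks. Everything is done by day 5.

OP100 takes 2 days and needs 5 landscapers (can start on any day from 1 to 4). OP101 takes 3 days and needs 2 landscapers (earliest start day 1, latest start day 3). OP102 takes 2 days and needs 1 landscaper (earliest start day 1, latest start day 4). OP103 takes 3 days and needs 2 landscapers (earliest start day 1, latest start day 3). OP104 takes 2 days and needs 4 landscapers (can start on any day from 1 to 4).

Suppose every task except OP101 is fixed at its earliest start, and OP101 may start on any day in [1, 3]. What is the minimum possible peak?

12

OP101@1: d1:14  d2:14  d3:4  d4:0  d5:0 → peak 14
OP101@2: d1:12  d2:14  d3:4  d4:2  d5:0 → peak 14
OP101@3: d1:12  d2:12  d3:4  d4:2  d5:2 → peak 12
Best is OP101@3, peak 12.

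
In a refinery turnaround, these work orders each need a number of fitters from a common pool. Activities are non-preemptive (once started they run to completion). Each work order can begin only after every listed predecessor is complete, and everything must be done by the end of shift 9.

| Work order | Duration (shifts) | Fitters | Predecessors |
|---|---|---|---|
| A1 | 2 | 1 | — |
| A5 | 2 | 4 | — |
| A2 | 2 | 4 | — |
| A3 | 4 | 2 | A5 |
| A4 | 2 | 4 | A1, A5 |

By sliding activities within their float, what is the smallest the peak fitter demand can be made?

Early-start (A1@1, A5@1, A2@1, A3@3, A4@3) gives peak 9: s1:9  s2:9  s3:6  s4:6  s5:2  s6:2  s7:0  s8:0  s9:0.
Shift A2→3, A4→5.
Schedule A1@1, A5@1, A2@3, A3@3, A4@5: s1:5  s2:5  s3:6  s4:6  s5:6  s6:6  s7:0  s8:0  s9:0 — peak 6.

6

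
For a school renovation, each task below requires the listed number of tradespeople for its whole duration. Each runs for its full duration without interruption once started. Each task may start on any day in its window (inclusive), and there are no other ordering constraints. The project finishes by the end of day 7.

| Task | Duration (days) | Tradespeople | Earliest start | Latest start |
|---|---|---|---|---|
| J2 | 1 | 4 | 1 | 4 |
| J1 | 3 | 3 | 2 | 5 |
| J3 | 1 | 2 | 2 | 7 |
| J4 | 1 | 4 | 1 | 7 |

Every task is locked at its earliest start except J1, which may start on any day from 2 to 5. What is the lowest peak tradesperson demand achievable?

8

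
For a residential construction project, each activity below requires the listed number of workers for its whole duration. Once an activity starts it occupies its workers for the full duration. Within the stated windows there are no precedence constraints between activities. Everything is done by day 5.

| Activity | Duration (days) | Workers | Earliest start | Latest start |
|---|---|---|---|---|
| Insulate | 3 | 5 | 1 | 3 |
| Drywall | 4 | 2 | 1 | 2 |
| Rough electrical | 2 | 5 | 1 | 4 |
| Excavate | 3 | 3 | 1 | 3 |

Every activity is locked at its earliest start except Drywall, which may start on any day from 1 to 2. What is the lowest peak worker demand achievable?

15

Drywall@1: d1:15  d2:15  d3:10  d4:2  d5:0 → peak 15
Drywall@2: d1:13  d2:15  d3:10  d4:2  d5:2 → peak 15
Best is Drywall@1, peak 15.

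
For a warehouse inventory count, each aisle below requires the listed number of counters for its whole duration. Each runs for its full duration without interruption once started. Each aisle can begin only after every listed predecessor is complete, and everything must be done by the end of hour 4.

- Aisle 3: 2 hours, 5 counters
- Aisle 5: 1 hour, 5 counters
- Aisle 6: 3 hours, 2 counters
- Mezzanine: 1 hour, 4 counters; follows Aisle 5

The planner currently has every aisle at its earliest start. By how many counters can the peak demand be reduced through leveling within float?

5

Early-start peak: h1:12  h2:11  h3:2  h4:0 ⇒ 12.
Leveled (Aisle 3@1, Aisle 5@3, Aisle 6@1, Mezzanine@4): h1:7  h2:7  h3:7  h4:4 ⇒ 7.
Reduction 12 − 7 = 5.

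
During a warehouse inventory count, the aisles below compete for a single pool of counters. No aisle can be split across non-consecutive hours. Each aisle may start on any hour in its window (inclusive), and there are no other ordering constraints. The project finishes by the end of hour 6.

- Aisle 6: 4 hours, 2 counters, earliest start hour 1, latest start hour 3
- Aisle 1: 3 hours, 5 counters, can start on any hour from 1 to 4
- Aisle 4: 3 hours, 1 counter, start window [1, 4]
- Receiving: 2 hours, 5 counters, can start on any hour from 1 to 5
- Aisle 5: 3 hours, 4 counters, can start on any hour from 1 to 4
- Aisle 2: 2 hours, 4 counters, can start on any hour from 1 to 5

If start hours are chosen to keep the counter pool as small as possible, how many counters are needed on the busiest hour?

Early-start (Aisle 6@1, Aisle 1@1, Aisle 4@1, Receiving@1, Aisle 5@1, Aisle 2@1) gives peak 21: h1:21  h2:21  h3:12  h4:2  h5:0  h6:0.
Shift Aisle 4→3, Receiving→5, Aisle 5→4.
Schedule Aisle 6@1, Aisle 1@1, Aisle 4@3, Receiving@5, Aisle 5@4, Aisle 2@1: h1:11  h2:11  h3:8  h4:7  h5:10  h6:9 — peak 11.

11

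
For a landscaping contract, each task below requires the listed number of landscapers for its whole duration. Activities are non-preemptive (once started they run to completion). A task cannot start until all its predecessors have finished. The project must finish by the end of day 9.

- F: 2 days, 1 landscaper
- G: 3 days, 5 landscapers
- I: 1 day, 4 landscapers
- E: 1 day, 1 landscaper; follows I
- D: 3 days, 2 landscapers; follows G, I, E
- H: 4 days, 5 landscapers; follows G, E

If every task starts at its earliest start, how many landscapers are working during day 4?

7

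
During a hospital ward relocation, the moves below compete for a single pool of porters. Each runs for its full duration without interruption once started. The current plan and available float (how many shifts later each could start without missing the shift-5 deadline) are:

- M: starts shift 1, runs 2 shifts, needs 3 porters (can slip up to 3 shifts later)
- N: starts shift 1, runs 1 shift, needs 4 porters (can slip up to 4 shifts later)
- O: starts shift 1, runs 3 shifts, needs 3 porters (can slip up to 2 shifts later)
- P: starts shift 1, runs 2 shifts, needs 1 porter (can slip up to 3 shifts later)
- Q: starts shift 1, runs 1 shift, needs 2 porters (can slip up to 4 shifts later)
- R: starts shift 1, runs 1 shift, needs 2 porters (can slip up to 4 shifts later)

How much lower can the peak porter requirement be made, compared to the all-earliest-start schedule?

9

Early-start peak: s1:15  s2:7  s3:3  s4:0  s5:0 ⇒ 15.
Leveled (M@1, N@4, O@1, P@3, Q@3, R@5): s1:6  s2:6  s3:6  s4:5  s5:2 ⇒ 6.
Reduction 15 − 6 = 9.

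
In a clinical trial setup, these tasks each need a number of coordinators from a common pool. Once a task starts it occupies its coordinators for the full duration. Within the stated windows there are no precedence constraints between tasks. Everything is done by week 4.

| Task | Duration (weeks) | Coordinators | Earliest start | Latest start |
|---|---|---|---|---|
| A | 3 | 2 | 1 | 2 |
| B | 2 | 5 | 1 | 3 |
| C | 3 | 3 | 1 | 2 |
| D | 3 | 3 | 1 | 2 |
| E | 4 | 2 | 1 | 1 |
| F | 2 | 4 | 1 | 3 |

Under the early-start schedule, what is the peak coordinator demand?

19

Early-start schedule: A@1, B@1, C@1, D@1, E@1, F@1.
Load per week: week 1: 19, week 2: 19, week 3: 10, week 4: 2.
Peak is 19.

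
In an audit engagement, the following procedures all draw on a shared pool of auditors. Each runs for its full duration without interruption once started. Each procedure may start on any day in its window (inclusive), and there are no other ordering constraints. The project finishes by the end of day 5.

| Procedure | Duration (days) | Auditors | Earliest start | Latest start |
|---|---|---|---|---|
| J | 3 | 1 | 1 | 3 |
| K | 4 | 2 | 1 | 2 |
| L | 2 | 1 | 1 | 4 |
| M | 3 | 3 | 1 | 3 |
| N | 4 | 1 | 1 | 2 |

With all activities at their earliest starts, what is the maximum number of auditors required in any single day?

8

Early-start schedule: J@1, K@1, L@1, M@1, N@1.
Load per day: day 1: 8, day 2: 8, day 3: 7, day 4: 3, day 5: 0.
Peak is 8.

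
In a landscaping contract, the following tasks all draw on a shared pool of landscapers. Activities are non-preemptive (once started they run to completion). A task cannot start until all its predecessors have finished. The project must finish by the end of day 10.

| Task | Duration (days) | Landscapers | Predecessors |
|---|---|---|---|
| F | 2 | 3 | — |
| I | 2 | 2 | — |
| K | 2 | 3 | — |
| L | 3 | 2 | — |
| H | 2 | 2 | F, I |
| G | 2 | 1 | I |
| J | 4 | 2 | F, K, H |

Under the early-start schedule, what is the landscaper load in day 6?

At early start, day 6 has: J.
Demand: 2 = 2.

2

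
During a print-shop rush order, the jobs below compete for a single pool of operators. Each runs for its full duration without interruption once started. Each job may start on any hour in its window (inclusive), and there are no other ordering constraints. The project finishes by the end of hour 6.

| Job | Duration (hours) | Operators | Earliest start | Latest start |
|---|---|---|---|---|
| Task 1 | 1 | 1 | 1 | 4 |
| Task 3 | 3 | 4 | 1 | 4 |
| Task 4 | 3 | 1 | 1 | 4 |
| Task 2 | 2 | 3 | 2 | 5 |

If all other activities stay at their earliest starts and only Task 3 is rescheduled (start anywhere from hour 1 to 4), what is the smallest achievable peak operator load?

4

Task 3@1: h1:6  h2:8  h3:8  h4:0  h5:0  h6:0 → peak 8
Task 3@2: h1:2  h2:8  h3:8  h4:4  h5:0  h6:0 → peak 8
Task 3@3: h1:2  h2:4  h3:8  h4:4  h5:4  h6:0 → peak 8
Task 3@4: h1:2  h2:4  h3:4  h4:4  h5:4  h6:4 → peak 4
Best is Task 3@4, peak 4.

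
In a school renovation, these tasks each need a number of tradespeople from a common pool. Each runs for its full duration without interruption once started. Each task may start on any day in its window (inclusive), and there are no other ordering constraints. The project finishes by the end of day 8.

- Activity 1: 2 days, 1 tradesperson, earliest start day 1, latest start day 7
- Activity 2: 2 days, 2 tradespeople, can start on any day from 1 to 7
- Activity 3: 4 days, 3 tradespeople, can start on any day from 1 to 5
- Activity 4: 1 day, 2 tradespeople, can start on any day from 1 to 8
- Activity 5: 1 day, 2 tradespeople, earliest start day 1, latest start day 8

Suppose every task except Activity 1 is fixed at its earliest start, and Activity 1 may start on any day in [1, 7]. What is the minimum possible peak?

Activity 1@1: d1:10  d2:6  d3:3  d4:3  d5:0  d6:0  d7:0  d8:0 → peak 10
Activity 1@2: d1:9  d2:6  d3:4  d4:3  d5:0  d6:0  d7:0  d8:0 → peak 9
Activity 1@3: d1:9  d2:5  d3:4  d4:4  d5:0  d6:0  d7:0  d8:0 → peak 9
Activity 1@4: d1:9  d2:5  d3:3  d4:4  d5:1  d6:0  d7:0  d8:0 → peak 9
Activity 1@5: d1:9  d2:5  d3:3  d4:3  d5:1  d6:1  d7:0  d8:0 → peak 9
Activity 1@6: d1:9  d2:5  d3:3  d4:3  d5:0  d6:1  d7:1  d8:0 → peak 9
Activity 1@7: d1:9  d2:5  d3:3  d4:3  d5:0  d6:0  d7:1  d8:1 → peak 9
Best is Activity 1@2, peak 9.

9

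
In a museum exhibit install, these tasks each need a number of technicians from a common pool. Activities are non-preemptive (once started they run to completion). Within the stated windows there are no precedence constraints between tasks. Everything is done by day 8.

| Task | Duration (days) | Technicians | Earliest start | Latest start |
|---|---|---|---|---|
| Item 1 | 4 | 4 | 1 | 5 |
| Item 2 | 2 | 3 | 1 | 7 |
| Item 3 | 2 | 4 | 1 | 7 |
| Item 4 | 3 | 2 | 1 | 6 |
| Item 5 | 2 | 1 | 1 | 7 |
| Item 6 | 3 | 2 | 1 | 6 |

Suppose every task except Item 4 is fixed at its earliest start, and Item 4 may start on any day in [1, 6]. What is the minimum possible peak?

14

Item 4@1: d1:16  d2:16  d3:8  d4:4  d5:0  d6:0  d7:0  d8:0 → peak 16
Item 4@2: d1:14  d2:16  d3:8  d4:6  d5:0  d6:0  d7:0  d8:0 → peak 16
Item 4@3: d1:14  d2:14  d3:8  d4:6  d5:2  d6:0  d7:0  d8:0 → peak 14
Item 4@4: d1:14  d2:14  d3:6  d4:6  d5:2  d6:2  d7:0  d8:0 → peak 14
Item 4@5: d1:14  d2:14  d3:6  d4:4  d5:2  d6:2  d7:2  d8:0 → peak 14
Item 4@6: d1:14  d2:14  d3:6  d4:4  d5:0  d6:2  d7:2  d8:2 → peak 14
Best is Item 4@3, peak 14.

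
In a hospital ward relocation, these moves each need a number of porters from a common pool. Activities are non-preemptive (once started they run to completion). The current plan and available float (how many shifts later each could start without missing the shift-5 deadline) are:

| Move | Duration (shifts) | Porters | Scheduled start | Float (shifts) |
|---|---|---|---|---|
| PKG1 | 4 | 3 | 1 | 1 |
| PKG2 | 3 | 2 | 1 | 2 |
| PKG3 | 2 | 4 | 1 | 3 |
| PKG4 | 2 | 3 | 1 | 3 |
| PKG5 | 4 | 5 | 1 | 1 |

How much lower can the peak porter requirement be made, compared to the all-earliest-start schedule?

4

Early-start peak: s1:17  s2:17  s3:10  s4:8  s5:0 ⇒ 17.
Leveled (PKG1@1, PKG2@1, PKG3@4, PKG4@1, PKG5@1): s1:13  s2:13  s3:10  s4:12  s5:4 ⇒ 13.
Reduction 17 − 13 = 4.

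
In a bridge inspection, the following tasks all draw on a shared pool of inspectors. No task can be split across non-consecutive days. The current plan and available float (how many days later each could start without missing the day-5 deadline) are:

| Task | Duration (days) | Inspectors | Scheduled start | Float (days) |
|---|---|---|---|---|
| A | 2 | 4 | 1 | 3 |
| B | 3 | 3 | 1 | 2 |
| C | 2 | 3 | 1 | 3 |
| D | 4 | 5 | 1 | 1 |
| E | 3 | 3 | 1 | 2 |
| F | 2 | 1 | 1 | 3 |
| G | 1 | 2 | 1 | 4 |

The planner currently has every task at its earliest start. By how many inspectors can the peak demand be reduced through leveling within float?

Early-start peak: d1:21  d2:19  d3:11  d4:5  d5:0 ⇒ 21.
Leveled (A@1, B@1, C@4, D@1, E@3, F@3, G@5): d1:12  d2:12  d3:12  d4:12  d5:8 ⇒ 12.
Reduction 21 − 12 = 9.

9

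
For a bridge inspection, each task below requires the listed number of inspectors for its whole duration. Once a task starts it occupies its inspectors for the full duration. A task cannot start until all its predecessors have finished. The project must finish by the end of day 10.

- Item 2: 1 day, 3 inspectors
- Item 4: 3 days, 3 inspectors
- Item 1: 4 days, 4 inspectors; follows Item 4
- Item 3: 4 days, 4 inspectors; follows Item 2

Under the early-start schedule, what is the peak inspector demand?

8

Early-start schedule: Item 2@1, Item 4@1, Item 1@4, Item 3@2.
Load per day: day 1: 6, day 2: 7, day 3: 7, day 4: 8, day 5: 8, day 6: 4, day 7: 4, day 8: 0, day 9: 0, day 10: 0.
Peak is 8.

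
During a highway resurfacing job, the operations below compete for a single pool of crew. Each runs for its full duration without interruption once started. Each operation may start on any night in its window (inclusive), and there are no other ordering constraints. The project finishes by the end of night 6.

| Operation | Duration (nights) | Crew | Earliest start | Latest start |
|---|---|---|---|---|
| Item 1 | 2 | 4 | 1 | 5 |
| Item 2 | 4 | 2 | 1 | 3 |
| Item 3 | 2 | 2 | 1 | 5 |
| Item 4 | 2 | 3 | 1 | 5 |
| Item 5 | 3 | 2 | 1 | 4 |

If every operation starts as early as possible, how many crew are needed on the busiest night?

13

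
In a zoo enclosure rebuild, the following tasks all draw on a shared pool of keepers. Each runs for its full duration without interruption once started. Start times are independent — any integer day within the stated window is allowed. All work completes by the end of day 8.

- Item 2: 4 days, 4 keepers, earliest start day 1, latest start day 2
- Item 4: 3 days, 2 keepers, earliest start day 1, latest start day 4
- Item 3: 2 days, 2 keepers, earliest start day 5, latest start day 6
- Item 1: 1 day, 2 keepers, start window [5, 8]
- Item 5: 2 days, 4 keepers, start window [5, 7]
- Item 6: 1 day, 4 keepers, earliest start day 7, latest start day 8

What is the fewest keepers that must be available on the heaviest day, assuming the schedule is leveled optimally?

6

Early-start (Item 2@1, Item 4@1, Item 3@5, Item 1@5, Item 5@5, Item 6@7) gives peak 8: d1:6  d2:6  d3:6  d4:4  d5:8  d6:6  d7:4  d8:0.
Shift Item 5→6, Item 6→8.
Schedule Item 2@1, Item 4@1, Item 3@5, Item 1@5, Item 5@6, Item 6@8: d1:6  d2:6  d3:6  d4:4  d5:4  d6:6  d7:4  d8:4 — peak 6.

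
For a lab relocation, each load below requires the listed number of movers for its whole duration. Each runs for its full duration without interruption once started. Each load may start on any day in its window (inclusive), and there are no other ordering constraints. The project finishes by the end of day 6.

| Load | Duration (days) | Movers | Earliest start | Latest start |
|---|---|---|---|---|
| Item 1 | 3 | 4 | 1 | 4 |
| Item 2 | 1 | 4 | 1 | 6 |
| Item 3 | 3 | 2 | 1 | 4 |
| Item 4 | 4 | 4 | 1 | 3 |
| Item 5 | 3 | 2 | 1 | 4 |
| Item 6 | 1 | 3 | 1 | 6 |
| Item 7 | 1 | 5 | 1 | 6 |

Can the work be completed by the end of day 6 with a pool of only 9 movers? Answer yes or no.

no

The minimum achievable peak is 10; 9 < 10, so no feasible schedule stays within the cap.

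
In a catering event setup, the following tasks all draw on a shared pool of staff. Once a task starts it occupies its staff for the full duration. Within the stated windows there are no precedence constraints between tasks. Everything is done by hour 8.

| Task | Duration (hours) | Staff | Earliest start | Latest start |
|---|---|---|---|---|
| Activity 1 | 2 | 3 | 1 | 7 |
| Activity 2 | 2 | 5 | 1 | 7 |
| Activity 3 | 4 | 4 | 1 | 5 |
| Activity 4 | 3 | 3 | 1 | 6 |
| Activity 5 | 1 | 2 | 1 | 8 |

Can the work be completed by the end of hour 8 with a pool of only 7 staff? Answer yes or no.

yes

Schedule Activity 1@1, Activity 2@3, Activity 3@5, Activity 4@5, Activity 5@1: h1:5  h2:3  h3:5  h4:5  h5:7  h6:7  h7:7  h8:4 — peak 7 ≤ 7.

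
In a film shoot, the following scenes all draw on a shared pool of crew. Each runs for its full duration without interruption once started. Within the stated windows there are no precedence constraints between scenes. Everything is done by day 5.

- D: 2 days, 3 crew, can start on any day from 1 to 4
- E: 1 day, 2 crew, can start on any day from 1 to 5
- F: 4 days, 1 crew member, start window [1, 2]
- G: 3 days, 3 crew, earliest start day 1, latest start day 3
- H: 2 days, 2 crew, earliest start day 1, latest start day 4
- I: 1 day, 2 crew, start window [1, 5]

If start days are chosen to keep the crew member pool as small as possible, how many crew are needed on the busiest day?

6

Early-start (D@1, E@1, F@1, G@1, H@1, I@1) gives peak 13: d1:13  d2:9  d3:4  d4:1  d5:0.
Shift G→3, H→2, I→4.
Schedule D@1, E@1, F@1, G@3, H@2, I@4: d1:6  d2:6  d3:6  d4:6  d5:3 — peak 6.
Total crew member-days = 27 over 5 days ⇒ peak ≥ ⌈27/5⌉ = 6, so 6 is optimal.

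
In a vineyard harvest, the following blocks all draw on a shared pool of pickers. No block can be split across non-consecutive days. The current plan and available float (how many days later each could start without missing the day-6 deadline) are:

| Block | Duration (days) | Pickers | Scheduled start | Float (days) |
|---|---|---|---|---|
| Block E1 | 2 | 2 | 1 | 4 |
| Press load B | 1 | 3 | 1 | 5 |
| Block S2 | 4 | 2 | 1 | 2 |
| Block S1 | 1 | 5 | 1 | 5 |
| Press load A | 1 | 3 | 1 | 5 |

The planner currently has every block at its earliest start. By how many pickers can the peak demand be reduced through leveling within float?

Early-start peak: d1:15  d2:4  d3:2  d4:2  d5:0  d6:0 ⇒ 15.
Leveled (Block E1@1, Press load B@1, Block S2@2, Block S1@6, Press load A@3): d1:5  d2:4  d3:5  d4:2  d5:2  d6:5 ⇒ 5.
Reduction 15 − 5 = 10.

10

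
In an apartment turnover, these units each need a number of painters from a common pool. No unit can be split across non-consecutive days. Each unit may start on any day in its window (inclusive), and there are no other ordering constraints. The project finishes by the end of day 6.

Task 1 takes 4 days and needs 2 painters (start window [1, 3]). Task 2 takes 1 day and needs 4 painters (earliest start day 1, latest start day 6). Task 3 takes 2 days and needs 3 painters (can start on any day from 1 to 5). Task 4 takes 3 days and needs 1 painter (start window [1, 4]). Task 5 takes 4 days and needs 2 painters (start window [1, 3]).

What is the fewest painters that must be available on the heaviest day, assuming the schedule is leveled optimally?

6

Early-start (Task 1@1, Task 2@1, Task 3@1, Task 4@1, Task 5@1) gives peak 12: d1:12  d2:8  d3:5  d4:4  d5:0  d6:0.
Shift Task 3→5, Task 4→2, Task 5→2.
Schedule Task 1@1, Task 2@1, Task 3@5, Task 4@2, Task 5@2: d1:6  d2:5  d3:5  d4:5  d5:5  d6:3 — peak 6.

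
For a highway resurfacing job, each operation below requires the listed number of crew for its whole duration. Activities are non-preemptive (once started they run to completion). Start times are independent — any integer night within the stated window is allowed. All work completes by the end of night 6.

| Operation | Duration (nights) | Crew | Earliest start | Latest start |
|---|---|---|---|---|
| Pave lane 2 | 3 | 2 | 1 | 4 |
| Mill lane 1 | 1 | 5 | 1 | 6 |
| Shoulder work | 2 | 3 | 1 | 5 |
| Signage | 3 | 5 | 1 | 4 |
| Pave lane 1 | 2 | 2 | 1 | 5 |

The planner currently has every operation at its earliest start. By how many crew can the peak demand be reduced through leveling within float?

Early-start peak: n1:17  n2:12  n3:7  n4:0  n5:0  n6:0 ⇒ 17.
Leveled (Pave lane 2@1, Mill lane 1@1, Shoulder work@2, Signage@4, Pave lane 1@2): n1:7  n2:7  n3:7  n4:5  n5:5  n6:5 ⇒ 7.
Reduction 17 − 7 = 10.

10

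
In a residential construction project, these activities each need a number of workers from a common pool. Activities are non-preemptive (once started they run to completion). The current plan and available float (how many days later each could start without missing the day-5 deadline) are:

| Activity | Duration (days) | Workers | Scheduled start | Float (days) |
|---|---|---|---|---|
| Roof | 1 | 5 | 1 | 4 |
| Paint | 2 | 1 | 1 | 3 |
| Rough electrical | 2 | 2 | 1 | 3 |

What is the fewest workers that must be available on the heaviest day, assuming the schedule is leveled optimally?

5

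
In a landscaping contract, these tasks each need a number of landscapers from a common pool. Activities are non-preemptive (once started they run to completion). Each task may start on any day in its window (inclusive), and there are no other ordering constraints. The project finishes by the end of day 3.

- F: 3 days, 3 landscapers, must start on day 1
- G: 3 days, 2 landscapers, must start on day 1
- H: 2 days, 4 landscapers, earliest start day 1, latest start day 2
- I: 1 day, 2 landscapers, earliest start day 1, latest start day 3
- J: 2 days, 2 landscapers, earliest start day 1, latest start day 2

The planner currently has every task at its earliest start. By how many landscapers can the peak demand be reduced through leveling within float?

2

Early-start peak: d1:13  d2:11  d3:5 ⇒ 13.
Leveled (F@1, G@1, H@1, I@1, J@2): d1:11  d2:11  d3:7 ⇒ 11.
Reduction 13 − 11 = 2.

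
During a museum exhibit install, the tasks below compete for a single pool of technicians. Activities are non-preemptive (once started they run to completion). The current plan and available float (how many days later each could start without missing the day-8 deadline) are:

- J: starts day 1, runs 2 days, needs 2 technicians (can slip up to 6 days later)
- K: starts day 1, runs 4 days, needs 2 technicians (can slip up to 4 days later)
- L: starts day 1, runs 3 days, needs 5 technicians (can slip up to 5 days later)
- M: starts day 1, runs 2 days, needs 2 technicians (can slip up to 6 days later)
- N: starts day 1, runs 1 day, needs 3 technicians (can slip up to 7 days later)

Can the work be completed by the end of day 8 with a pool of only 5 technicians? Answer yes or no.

yes

Schedule J@1, K@1, L@5, M@3, N@8: d1:4  d2:4  d3:4  d4:4  d5:5  d6:5  d7:5  d8:3 — peak 5 ≤ 5.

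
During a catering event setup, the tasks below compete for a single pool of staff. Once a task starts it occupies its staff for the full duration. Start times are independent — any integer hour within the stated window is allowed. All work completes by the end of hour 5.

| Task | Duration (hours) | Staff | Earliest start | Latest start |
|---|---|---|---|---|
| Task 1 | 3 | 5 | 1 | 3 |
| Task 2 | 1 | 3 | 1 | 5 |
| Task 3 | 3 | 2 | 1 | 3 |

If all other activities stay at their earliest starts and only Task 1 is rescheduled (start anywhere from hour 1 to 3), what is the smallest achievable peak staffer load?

7

Task 1@1: h1:10  h2:7  h3:7  h4:0  h5:0 → peak 10
Task 1@2: h1:5  h2:7  h3:7  h4:5  h5:0 → peak 7
Task 1@3: h1:5  h2:2  h3:7  h4:5  h5:5 → peak 7
Best is Task 1@2, peak 7.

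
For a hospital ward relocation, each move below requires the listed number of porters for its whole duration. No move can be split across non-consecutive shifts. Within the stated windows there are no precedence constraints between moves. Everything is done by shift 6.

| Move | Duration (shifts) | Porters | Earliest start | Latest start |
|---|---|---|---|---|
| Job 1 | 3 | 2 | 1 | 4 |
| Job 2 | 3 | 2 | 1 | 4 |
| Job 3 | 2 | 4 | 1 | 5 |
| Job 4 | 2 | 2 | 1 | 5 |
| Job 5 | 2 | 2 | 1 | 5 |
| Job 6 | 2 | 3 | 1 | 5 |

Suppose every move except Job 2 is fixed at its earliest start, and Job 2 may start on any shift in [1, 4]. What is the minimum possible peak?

13

Job 2@1: s1:15  s2:15  s3:4  s4:0  s5:0  s6:0 → peak 15
Job 2@2: s1:13  s2:15  s3:4  s4:2  s5:0  s6:0 → peak 15
Job 2@3: s1:13  s2:13  s3:4  s4:2  s5:2  s6:0 → peak 13
Job 2@4: s1:13  s2:13  s3:2  s4:2  s5:2  s6:2 → peak 13
Best is Job 2@3, peak 13.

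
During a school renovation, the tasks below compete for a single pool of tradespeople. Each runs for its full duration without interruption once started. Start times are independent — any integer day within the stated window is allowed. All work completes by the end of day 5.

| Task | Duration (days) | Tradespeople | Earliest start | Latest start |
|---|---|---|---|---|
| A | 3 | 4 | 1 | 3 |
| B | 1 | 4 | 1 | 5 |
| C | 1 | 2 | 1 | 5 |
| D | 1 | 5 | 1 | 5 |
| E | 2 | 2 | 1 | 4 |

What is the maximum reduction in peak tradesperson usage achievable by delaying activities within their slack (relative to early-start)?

11

Early-start peak: d1:17  d2:6  d3:4  d4:0  d5:0 ⇒ 17.
Leveled (A@1, B@4, C@1, D@5, E@2): d1:6  d2:6  d3:6  d4:4  d5:5 ⇒ 6.
Reduction 17 − 6 = 11.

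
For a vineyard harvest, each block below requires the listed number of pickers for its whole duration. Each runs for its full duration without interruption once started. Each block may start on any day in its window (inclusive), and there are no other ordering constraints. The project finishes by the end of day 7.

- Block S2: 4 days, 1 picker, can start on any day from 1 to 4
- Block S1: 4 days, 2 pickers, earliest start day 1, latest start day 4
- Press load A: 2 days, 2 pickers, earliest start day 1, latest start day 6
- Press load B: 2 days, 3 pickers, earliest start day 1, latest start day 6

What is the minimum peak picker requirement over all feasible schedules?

4

Early-start (Block S2@1, Block S1@1, Press load A@1, Press load B@1) gives peak 8: d1:8  d2:8  d3:3  d4:3  d5:0  d6:0  d7:0.
Shift Block S1→3, Press load A→5.
Schedule Block S2@1, Block S1@3, Press load A@5, Press load B@1: d1:4  d2:4  d3:3  d4:3  d5:4  d6:4  d7:0 — peak 4.
Total picker-days = 22 over 7 days ⇒ peak ≥ ⌈22/7⌉ = 4, so 4 is optimal.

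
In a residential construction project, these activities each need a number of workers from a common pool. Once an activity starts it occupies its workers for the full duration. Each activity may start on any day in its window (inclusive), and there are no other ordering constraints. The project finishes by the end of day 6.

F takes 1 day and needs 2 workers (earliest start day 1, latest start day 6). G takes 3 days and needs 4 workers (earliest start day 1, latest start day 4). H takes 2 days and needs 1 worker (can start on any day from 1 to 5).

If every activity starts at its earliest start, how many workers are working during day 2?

5

At early start, day 2 has: G, H.
Demand: 4 + 1 = 5.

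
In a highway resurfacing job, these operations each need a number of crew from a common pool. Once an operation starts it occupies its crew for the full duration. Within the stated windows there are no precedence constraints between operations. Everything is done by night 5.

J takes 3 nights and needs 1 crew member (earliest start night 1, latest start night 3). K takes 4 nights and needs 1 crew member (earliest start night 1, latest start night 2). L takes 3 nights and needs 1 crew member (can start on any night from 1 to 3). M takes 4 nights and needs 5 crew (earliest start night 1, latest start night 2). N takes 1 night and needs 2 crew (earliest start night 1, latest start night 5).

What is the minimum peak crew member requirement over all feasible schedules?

8

Early-start (J@1, K@1, L@1, M@1, N@1) gives peak 10: n1:10  n2:8  n3:8  n4:6  n5:0.
Shift N→4.
Schedule J@1, K@1, L@1, M@1, N@4: n1:8  n2:8  n3:8  n4:8  n5:0 — peak 8.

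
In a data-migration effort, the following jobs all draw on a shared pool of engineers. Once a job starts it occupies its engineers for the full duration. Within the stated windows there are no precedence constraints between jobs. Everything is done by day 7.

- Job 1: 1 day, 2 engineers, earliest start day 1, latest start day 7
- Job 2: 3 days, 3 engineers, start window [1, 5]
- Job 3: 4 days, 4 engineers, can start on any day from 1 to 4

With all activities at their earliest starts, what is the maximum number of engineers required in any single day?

9

Early-start schedule: Job 1@1, Job 2@1, Job 3@1.
Load per day: day 1: 9, day 2: 7, day 3: 7, day 4: 4, day 5: 0, day 6: 0, day 7: 0.
Peak is 9.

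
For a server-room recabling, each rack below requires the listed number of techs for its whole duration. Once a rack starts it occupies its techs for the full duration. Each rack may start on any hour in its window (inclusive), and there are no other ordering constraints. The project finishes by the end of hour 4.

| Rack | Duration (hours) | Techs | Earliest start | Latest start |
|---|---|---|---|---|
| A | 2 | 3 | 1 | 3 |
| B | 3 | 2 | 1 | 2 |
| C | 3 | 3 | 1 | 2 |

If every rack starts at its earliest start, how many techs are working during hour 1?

8

At early start, hour 1 has: A, B, C.
Demand: 3 + 2 + 3 = 8.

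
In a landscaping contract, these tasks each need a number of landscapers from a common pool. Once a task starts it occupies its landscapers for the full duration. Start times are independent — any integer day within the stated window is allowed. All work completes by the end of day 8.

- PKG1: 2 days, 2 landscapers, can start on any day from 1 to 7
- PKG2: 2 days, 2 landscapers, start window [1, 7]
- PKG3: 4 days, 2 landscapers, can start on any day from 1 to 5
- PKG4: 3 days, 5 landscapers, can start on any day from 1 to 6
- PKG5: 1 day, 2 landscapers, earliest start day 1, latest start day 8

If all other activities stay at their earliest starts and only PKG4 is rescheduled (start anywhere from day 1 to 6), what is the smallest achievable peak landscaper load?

8

PKG4@1: d1:13  d2:11  d3:7  d4:2  d5:0  d6:0  d7:0  d8:0 → peak 13
PKG4@2: d1:8  d2:11  d3:7  d4:7  d5:0  d6:0  d7:0  d8:0 → peak 11
PKG4@3: d1:8  d2:6  d3:7  d4:7  d5:5  d6:0  d7:0  d8:0 → peak 8
PKG4@4: d1:8  d2:6  d3:2  d4:7  d5:5  d6:5  d7:0  d8:0 → peak 8
PKG4@5: d1:8  d2:6  d3:2  d4:2  d5:5  d6:5  d7:5  d8:0 → peak 8
PKG4@6: d1:8  d2:6  d3:2  d4:2  d5:0  d6:5  d7:5  d8:5 → peak 8
Best is PKG4@3, peak 8.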